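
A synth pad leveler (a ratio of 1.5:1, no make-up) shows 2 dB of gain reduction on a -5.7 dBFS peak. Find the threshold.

-11.7 dBFS

Let T be the threshold. Output overshoot = (input overshoot)/R, so -7.7 − T = (-5.7 − T)/1.5.
1.5·(-7.7 − T) = -5.7 − T → 0.5·T = -11.55 − (-5.7) = -5.85.
T = -5.85/0.5 = -11.7 dBFS.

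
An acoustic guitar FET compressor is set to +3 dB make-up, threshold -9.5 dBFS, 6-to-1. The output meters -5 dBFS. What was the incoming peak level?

Before make-up, the level was -5 − 3 = -8 dBFS.
That's 1.5 dB above the -9.5 dBFS threshold.
Before 6:1 compression the overshoot was 1.5 × 6 = 9 dB, so input = -9.5 + 9 = -0.5 dBFS.

-0.5 dBFS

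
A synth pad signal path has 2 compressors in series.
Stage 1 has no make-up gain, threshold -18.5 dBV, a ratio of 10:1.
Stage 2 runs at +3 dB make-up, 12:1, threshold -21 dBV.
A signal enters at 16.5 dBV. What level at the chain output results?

-17.5 dBV

Stage 1: 16.5 dBV is 35 dB over -18.5 dBV; at 10:1 that becomes 3.5 dB over, giving -15 dBV.
Stage 2: 6 dB above -21 dBV, reduced 12:1 to 0.5 dB above → -20.5 dBV; +3 dB make-up → -17.5 dBV.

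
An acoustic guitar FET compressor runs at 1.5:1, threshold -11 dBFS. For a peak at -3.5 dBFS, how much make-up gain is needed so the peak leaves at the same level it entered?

Without make-up, output = threshold + overshoot/1.5 = -11 + 5 = -6 dBFS.
Gap to target: 2.5 dB.

2.5 dB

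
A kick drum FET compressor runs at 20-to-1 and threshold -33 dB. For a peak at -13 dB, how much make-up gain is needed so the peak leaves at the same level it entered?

The peak compresses to -33 + 20/20 = -32 dB.
To reach -13 dB requires -13 − (-32) = 19 dB of make-up.

19 dB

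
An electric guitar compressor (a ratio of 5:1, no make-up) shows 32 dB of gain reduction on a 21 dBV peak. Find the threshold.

-19 dBV

Gain reduction = 21 − (-11) = 32 dB; output overshoot = GR / (R − 1) = 32 / 4 = 8 dB.
Threshold = output − output overshoot = -11 − 8 = -19 dBV.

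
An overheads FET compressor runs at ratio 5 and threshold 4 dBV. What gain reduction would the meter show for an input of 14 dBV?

8 dB

Overshoot = 14 − 4 = 10 dB.
A 5:1 ratio leaves 2 dB of that excess.
GR = overshoot in − overshoot out = 10 − 2 = 8 dB.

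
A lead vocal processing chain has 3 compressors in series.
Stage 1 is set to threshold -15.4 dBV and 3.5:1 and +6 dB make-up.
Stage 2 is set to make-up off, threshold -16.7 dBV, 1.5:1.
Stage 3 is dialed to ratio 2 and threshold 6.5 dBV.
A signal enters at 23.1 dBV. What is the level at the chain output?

Stage 1: 38.5 dB above -15.4 dBV, reduced 3.5:1 to 11 dB above → -4.4 dBV; +6 dB make-up → 1.6 dBV.
Stage 2: 1.6 dBV is 18.3 dB over -16.7 dBV; at 1.5:1 that becomes 12.2 dB over, giving -4.5 dBV.
Stage 3: -4.5 dBV ≤ 6.5 dBV, so stage 3 doesn't engage; output -4.5 dBV.

-4.5 dBV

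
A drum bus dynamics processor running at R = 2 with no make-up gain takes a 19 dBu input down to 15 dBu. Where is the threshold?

Input is 8 dB above T (since output overshoot × R = input overshoot: (15 − T)·2 = 19 − T gives T = 11 dBu).
Check: 11 + (19 − 11)/2 = 11 + 4 = 15 dBu. ✓

11 dBu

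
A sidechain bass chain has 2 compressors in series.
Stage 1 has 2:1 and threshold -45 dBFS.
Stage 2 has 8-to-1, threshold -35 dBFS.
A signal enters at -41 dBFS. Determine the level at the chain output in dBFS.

-43 dBFS

Stage 1: -41 dBFS is 4 dB over -45 dBFS; at 2:1 that becomes 2 dB over, giving -43 dBFS.
Stage 2: -43 dBFS is at or below the -35 dBFS threshold — no compression; output -43 dBFS.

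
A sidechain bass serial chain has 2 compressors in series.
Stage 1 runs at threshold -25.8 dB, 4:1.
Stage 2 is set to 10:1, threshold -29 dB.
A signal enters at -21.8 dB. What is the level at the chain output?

Stage 1: -21.8 dB is 4 dB over -25.8 dB; at 4:1 that becomes 1 dB over, giving -24.8 dB.
Stage 2: -24.8 dB is 4.2 dB over -29 dB; at 10:1 that becomes 0.42 dB over, giving -28.58 dB.

-28.58 dB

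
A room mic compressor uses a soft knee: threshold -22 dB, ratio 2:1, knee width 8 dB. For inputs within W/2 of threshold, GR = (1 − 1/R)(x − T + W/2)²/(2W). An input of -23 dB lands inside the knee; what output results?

-23.28125 dB

x − T + W/2 = -23 − (-22) + 4 = 3.
GR = (1 − 1/2) × 3² / 16 = 0.5 × 9 / 16 = 0.28125 dB.
Output = -23 − 0.28125 = -23.28125 dB.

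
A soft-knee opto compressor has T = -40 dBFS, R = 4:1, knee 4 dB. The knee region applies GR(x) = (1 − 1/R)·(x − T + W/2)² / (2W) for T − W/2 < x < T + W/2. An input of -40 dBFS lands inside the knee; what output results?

x − T + W/2 = -40 − (-40) + 2 = 2.
GR = (1 − 1/4) × 2² / 8 = 0.75 × 4 / 8 = 0.375 dB.
Output = -40 − 0.375 = -40.375 dBFS.

-40.375 dBFS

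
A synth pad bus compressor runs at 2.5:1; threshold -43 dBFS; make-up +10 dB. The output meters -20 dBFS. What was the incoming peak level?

Stripping the +10 dB make-up gives -30 dBFS at the gain stage.
That's 13 dB above the -43 dBFS threshold.
Undo the ratio: input overshoot = 13 × 2.5 = 32.5 dB, giving input = -10.5 dBFS.

-10.5 dBFS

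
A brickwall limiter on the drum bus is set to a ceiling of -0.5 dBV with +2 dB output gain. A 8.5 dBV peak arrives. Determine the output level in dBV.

1.5 dBV

The limiter clamps the peak to its -0.5 dBV ceiling.
Output gain then adds 2 dB: -0.5 + 2 = 1.5 dBV.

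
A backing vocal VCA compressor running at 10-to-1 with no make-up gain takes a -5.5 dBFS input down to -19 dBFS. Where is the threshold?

Gain reduction = -5.5 − (-19) = 13.5 dB; output overshoot = GR / (R − 1) = 13.5 / 9 = 1.5 dB.
Threshold = output − output overshoot = -19 − 1.5 = -20.5 dBFS.

-20.5 dBFS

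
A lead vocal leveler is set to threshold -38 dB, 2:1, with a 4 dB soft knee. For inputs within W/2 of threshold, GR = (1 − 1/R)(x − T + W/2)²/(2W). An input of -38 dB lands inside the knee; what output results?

-38.25 dB

x − T + W/2 = -38 − (-38) + 2 = 2.
GR = (1 − 1/2) × 2² / 8 = 0.5 × 4 / 8 = 0.25 dB.
Output = -38 − 0.25 = -38.25 dB.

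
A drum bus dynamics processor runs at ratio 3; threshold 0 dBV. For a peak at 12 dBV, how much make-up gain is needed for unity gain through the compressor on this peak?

The peak compresses to 0 + 12/3 = 4 dBV.
To reach 12 dBV requires 12 − 4 = 8 dB of make-up.

8 dB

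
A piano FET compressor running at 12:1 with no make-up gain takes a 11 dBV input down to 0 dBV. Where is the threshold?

-1 dBV

Let T be the threshold. Output overshoot = (input overshoot)/R, so 0 − T = (11 − T)/12.
12·(0 − T) = 11 − T → 11·T = 0 − 11 = -11.
T = -11/11 = -1 dBV.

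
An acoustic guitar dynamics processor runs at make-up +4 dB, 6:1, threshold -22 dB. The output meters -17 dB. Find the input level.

-16 dB

Stripping the +4 dB make-up gives -21 dB at the gain stage.
The compressed level sits -21 − (-22) = 1 dB over threshold.
Undo the ratio: input overshoot = 1 × 6 = 6 dB, giving input = -16 dB.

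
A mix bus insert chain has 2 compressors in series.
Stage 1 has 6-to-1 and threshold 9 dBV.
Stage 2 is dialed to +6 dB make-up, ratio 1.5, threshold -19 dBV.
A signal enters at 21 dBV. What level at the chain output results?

7 dBV

Stage 1: 12 dB above 9 dBV, reduced 6:1 to 2 dB above → 11 dBV.
Stage 2: 11 dBV is 30 dB over -19 dBV; at 1.5:1 that becomes 20 dB over, giving 1 dBV; +6 dB make-up → 7 dBV.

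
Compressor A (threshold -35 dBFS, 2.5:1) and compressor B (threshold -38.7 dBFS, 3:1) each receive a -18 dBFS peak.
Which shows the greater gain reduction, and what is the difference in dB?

A: GR = 17 − 17/2.5 = 10.2 dB.
B: GR = 20.7 − 20.7/3 = 13.8 dB.
Difference: 3.6 dB in favour of B.

B, by 3.6 dB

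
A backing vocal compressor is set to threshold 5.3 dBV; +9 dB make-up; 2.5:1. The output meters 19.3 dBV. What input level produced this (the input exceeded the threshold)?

Before make-up, the level was 19.3 − 9 = 10.3 dBV.
That's 5 dB above the 5.3 dBV threshold.
Undo the ratio: input overshoot = 5 × 2.5 = 12.5 dB, giving input = 17.8 dBV.

17.8 dBV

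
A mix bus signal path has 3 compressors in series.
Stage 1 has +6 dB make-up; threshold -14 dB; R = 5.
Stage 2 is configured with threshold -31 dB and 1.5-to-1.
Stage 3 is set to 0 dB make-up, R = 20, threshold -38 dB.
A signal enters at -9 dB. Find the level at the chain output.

-36.85 dB

Stage 1: overshoot 5 dB → 5/5 = 1 dB → -13 dB; +6 dB make-up → -7 dB.
Stage 2: -7 dB is 24 dB over -31 dB; at 1.5:1 that becomes 16 dB over, giving -15 dB.
Stage 3: -15 dB is 23 dB over -38 dB; at 20:1 that becomes 1.15 dB over, giving -36.85 dB.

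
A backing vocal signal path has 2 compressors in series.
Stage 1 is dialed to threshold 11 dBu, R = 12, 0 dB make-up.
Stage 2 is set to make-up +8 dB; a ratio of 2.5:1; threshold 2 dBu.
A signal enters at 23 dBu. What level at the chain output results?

14 dBu

Stage 1: overshoot 12 dB → 12/12 = 1 dB → 12 dBu.
Stage 2: 12 dBu is 10 dB over 2 dBu; at 2.5:1 that becomes 4 dB over, giving 6 dBu; +8 dB make-up → 14 dBu.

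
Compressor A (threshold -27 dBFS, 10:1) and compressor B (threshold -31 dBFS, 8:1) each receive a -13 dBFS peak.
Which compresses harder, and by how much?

B, by 3.15 dB

A: GR = 14 − 14/10 = 12.6 dB.
B: GR = 18 − 18/8 = 15.75 dB.
B reduces 3.15 dB more.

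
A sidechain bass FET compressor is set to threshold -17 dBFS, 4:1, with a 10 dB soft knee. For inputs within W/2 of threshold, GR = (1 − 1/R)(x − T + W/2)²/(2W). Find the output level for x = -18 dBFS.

x − T + W/2 = -18 − (-17) + 5 = 4.
GR = (1 − 1/4) × 4² / 20 = 0.75 × 16 / 20 = 0.6 dB.
Output = -18 − 0.6 = -18.6 dBFS.

-18.6 dBFS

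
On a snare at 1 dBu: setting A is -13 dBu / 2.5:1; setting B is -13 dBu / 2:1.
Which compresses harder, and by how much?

A, by 1.4 dB

A: overshoot 14 dB → output overshoot 5.6 dB → GR 8.4 dB.
B: overshoot 14 dB → output overshoot 7 dB → GR 7 dB.
Difference: 1.4 dB in favour of A.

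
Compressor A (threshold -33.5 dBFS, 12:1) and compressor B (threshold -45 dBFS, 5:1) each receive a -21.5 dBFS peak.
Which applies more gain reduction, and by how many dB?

B, by 7.8 dB

A: GR = 12 − 12/12 = 11 dB.
B: GR = 23.5 − 23.5/5 = 18.8 dB.
B applies 7.8 dB more gain reduction.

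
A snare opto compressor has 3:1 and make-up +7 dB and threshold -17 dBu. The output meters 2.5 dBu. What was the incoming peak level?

20.5 dBu

Stripping the +7 dB make-up gives -4.5 dBu at the gain stage.
That's 12.5 dB above the -17 dBu threshold.
Undo the ratio: input overshoot = 12.5 × 3 = 37.5 dB, giving input = 20.5 dBu.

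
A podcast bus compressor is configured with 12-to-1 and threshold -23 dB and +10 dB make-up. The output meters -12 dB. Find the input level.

Remove make-up: -12 − 10 = -22 dB.
The compressed level sits -22 − (-23) = 1 dB over threshold.
Before 12:1 compression the overshoot was 1 × 12 = 12 dB, so input = -23 + 12 = -11 dB.

-11 dB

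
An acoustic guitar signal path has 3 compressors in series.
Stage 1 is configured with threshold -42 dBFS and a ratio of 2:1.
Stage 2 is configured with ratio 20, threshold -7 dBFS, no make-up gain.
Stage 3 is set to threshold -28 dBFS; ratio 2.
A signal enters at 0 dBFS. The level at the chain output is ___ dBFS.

Stage 1: 42 dB above -42 dBFS, reduced 2:1 to 21 dB above → -21 dBFS.
Stage 2: below threshold (-21 ≤ -7); passes unchanged; output -21 dBFS.
Stage 3: 7 dB above -28 dBFS, reduced 2:1 to 3.5 dB above → -24.5 dBFS.

-24.5 dBFS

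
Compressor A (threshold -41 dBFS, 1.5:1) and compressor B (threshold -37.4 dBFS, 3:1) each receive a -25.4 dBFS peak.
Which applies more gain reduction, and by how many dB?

A: overshoot 15.6 dB → output overshoot 10.4 dB → GR 5.2 dB.
B: overshoot 12 dB → output overshoot 4 dB → GR 8 dB.
B reduces 2.8 dB more.

B, by 2.8 dB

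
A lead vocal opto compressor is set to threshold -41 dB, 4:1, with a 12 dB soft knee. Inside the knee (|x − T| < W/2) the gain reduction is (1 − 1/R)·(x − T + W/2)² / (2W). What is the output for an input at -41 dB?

x − T + W/2 = -41 − (-41) + 6 = 6.
GR = (1 − 1/4) × 6² / 24 = 0.75 × 36 / 24 = 1.125 dB.
Output = -41 − 1.125 = -42.125 dB.

-42.125 dB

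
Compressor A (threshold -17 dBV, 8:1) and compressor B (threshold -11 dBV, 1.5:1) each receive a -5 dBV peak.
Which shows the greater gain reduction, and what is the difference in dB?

A, by 8.5 dB

A: overshoot 12 dB → output overshoot 1.5 dB → GR 10.5 dB.
B: overshoot 6 dB → output overshoot 4 dB → GR 2 dB.
A applies 8.5 dB more gain reduction.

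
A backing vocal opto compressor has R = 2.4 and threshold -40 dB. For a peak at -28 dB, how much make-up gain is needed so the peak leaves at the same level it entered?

7 dB

The peak compresses to -40 + 12/2.4 = -35 dB.
To reach -28 dB requires -28 − (-35) = 7 dB of make-up.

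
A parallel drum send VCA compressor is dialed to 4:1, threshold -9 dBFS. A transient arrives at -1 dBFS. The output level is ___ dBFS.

Overshoot: -1 − (-9) = 8 dB.
At 4:1 the overshoot is divided by 4, leaving 2 dB above threshold.
Output = -9 + 2 = -7 dBFS.

-7 dBFS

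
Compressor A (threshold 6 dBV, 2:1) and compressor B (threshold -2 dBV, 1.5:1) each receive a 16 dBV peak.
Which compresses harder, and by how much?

B, by 1 dB

A: GR = 10 − 10/2 = 5 dB.
B: GR = 18 − 18/1.5 = 6 dB.
B applies 1 dB more gain reduction.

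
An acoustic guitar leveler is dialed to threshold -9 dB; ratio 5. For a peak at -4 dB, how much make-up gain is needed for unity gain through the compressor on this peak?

4 dB

Without make-up, output = threshold + overshoot/5 = -9 + 1 = -8 dB.
Gap to target: 4 dB.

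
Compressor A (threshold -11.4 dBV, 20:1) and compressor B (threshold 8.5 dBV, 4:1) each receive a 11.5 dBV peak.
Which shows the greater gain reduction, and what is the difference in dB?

A, by 19.505 dB

A: 22.9 dB over, compressed to 1.145 dB over, so 21.755 dB of GR.
B: 3 dB over, compressed to 0.75 dB over, so 2.25 dB of GR.
A reduces 19.505 dB more.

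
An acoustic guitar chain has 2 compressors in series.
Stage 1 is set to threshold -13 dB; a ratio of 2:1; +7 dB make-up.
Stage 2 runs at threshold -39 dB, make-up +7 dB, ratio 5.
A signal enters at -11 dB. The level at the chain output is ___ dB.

Stage 1: overshoot 2 dB → 2/2 = 1 dB → -12 dB; +7 dB make-up → -5 dB.
Stage 2: -5 dB is 34 dB over -39 dB; at 5:1 that becomes 6.8 dB over, giving -32.2 dB; +7 dB make-up → -25.2 dB.

-25.2 dB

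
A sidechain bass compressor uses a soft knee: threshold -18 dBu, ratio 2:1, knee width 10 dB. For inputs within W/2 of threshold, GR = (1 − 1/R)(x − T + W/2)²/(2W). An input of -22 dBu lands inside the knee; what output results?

x − T + W/2 = -22 − (-18) + 5 = 1.
GR = (1 − 1/2) × 1² / 20 = 0.5 × 1 / 20 = 0.025 dB.
Output = -22 − 0.025 = -22.025 dBu.

-22.025 dBu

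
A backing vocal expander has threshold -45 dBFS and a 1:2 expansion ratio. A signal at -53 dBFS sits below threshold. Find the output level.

-61 dBFS

Undershoot = (-45) − (-53) = 8 dB.
At 1:2, that expands to 16 dB under threshold.
Output = -45 − 16 = -61 dBFS.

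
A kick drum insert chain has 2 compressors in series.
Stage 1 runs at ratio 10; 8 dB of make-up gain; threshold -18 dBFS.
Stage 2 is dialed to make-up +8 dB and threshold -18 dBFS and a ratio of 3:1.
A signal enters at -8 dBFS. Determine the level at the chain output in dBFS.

-7 dBFS

Stage 1: 10 dB above -18 dBFS, reduced 10:1 to 1 dB above → -17 dBFS; +8 dB make-up → -9 dBFS.
Stage 2: 9 dB above -18 dBFS, reduced 3:1 to 3 dB above → -15 dBFS; +8 dB make-up → -7 dBFS.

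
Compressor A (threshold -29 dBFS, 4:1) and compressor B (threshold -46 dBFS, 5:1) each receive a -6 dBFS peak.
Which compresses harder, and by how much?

A: 23 dB over, compressed to 5.75 dB over, so 17.25 dB of GR.
B: 40 dB over, compressed to 8 dB over, so 32 dB of GR.
Difference: 14.75 dB in favour of B.

B, by 14.75 dB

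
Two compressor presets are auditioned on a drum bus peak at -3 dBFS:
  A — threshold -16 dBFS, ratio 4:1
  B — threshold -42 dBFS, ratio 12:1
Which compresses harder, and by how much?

B, by 26 dB

A: 13 dB over, compressed to 3.25 dB over, so 9.75 dB of GR.
B: 39 dB over, compressed to 3.25 dB over, so 35.75 dB of GR.
B reduces 26 dB more.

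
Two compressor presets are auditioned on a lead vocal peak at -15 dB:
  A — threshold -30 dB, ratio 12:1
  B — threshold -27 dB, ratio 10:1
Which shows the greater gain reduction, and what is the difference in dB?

A, by 2.95 dB

A: 15 dB over, compressed to 1.25 dB over, so 13.75 dB of GR.
B: 12 dB over, compressed to 1.2 dB over, so 10.8 dB of GR.
A reduces 2.95 dB more.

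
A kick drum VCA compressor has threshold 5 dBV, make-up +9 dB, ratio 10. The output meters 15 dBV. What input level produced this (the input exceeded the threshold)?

Before make-up, the level was 15 − 9 = 6 dBV.
That's 1 dB above the 5 dBV threshold.
Undo the ratio: input overshoot = 1 × 10 = 10 dB, giving input = 15 dBV.

15 dBV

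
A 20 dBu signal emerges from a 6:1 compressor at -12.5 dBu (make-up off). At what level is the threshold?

-19 dBu

Let T be the threshold. Output overshoot = (input overshoot)/R, so -12.5 − T = (20 − T)/6.
6·(-12.5 − T) = 20 − T → 5·T = -75 − 20 = -95.
T = -95/5 = -19 dBu.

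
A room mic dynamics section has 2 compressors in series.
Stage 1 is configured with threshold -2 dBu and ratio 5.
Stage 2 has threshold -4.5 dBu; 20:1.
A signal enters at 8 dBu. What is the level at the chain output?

Stage 1: 8 dBu is 10 dB over -2 dBu; at 5:1 that becomes 2 dB over, giving 0 dBu.
Stage 2: 0 dBu is 4.5 dB over -4.5 dBu; at 20:1 that becomes 0.225 dB over, giving -4.275 dBu.

-4.275 dBu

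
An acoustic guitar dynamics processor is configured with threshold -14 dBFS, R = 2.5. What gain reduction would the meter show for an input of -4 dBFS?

6 dB

Overshoot = -4 − (-14) = 10 dB.
After 2.5:1 compression the overshoot becomes 10/2.5 = 4 dB.
GR = overshoot in − overshoot out = 10 − 4 = 6 dB.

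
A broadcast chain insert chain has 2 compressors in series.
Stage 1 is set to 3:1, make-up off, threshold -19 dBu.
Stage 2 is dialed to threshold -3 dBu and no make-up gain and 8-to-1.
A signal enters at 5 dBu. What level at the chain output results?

-11 dBu

Stage 1: 5 dBu is 24 dB over -19 dBu; at 3:1 that becomes 8 dB over, giving -11 dBu.
Stage 2: -11 dBu is at or below the -3 dBu threshold — no compression; output -11 dBu.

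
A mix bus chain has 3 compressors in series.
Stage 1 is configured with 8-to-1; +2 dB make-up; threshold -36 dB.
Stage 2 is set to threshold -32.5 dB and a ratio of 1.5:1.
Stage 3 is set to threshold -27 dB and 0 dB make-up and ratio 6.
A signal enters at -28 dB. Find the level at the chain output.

Stage 1: -28 dB is 8 dB over -36 dB; at 8:1 that becomes 1 dB over, giving -35 dB; +2 dB make-up → -33 dB.
Stage 2: -33 dB is at or below the -32.5 dB threshold — no compression; output -33 dB.
Stage 3: -33 dB is at or below the -27 dB threshold — no compression; output -33 dB.

-33 dB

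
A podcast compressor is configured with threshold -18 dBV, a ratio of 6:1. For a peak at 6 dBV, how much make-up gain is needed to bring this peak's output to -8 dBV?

6 dB

Without make-up, output = threshold + overshoot/6 = -18 + 4 = -14 dBV.
Gap to target: 6 dB.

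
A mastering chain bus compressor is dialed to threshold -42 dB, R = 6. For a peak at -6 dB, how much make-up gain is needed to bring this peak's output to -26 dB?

10 dB

Overshoot 36 dB → 36/6 = 6 dB after compression, so the compressed level is -42 + 6 = -36 dB.
Make-up = target − compressed = -26 − (-36) = 10 dB.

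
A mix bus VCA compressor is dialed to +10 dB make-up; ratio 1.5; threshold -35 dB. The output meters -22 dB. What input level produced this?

Before make-up, the level was -22 − 10 = -32 dB.
That's 3 dB above the -35 dB threshold.
Before 1.5:1 compression the overshoot was 3 × 1.5 = 4.5 dB, so input = -35 + 4.5 = -30.5 dB.

-30.5 dB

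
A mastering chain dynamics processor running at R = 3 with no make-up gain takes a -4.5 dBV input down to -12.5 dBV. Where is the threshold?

-16.5 dBV

Input is 12 dB above T (since output overshoot × R = input overshoot: (-12.5 − T)·3 = -4.5 − T gives T = -16.5 dBV).
Check: -16.5 + (-4.5 − (-16.5))/3 = -16.5 + 4 = -12.5 dBV. ✓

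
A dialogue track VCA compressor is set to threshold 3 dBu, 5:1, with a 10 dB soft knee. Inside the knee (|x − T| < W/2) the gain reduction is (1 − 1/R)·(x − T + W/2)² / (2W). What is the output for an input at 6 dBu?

x − T + W/2 = 6 − 3 + 5 = 8.
GR = (1 − 1/5) × 8² / 20 = 0.8 × 64 / 20 = 2.56 dB.
Output = 6 − 2.56 = 3.44 dBu.

3.44 dBu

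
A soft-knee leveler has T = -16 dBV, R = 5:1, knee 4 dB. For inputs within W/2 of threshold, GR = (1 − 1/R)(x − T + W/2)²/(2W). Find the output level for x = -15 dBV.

x − T + W/2 = -15 − (-16) + 2 = 3.
GR = (1 − 1/5) × 3² / 8 = 0.8 × 9 / 8 = 0.9 dB.
Output = -15 − 0.9 = -15.9 dBV.

-15.9 dBV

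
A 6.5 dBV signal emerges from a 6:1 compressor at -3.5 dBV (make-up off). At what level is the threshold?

Gain reduction = 6.5 − (-3.5) = 10 dB; output overshoot = GR / (R − 1) = 10 / 5 = 2 dB.
Threshold = output − output overshoot = -3.5 − 2 = -5.5 dBV.

-5.5 dBV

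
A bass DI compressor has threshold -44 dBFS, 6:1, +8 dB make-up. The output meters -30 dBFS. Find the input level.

Before make-up, the level was -30 − 8 = -38 dBFS.
Post-compression overshoot = -38 − (-44) = 6 dB.
Undo the ratio: input overshoot = 6 × 6 = 36 dB, giving input = -8 dBFS.

-8 dBFS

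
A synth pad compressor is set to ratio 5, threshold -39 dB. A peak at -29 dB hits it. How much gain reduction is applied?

8 dB

The signal is 10 dB above threshold.
A 5:1 ratio leaves 2 dB of that excess.
So the signal is attenuated by 10 − 2 = 8 dB.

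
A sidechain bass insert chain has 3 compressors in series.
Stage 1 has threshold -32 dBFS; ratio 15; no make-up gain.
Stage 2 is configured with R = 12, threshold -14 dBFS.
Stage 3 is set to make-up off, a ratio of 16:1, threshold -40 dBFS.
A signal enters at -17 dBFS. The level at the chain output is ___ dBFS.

-39.4375 dBFS

Stage 1: 15 dB above -32 dBFS, reduced 15:1 to 1 dB above → -31 dBFS.
Stage 2: -31 dBFS is at or below the -14 dBFS threshold — no compression; output -31 dBFS.
Stage 3: overshoot 9 dB → 9/16 = 0.5625 dB → -39.4375 dBFS.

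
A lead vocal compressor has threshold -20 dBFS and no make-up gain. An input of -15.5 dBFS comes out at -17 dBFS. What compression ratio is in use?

1.5:1

Input overshoot = -15.5 − (-20) = 4.5 dB; output overshoot = -17 − (-20) = 3 dB.
Ratio = 4.5 / 3 = 1.5.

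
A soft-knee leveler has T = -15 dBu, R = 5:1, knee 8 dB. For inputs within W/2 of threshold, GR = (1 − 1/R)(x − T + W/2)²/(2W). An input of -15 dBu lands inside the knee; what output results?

x − T + W/2 = -15 − (-15) + 4 = 4.
GR = (1 − 1/5) × 4² / 16 = 0.8 × 16 / 16 = 0.8 dB.
Output = -15 − 0.8 = -15.8 dBu.

-15.8 dBu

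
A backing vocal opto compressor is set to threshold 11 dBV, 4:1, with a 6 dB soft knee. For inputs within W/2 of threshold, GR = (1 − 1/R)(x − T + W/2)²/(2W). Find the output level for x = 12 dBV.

11 dBV

x − T + W/2 = 12 − 11 + 3 = 4.
GR = (1 − 1/4) × 4² / 12 = 0.75 × 16 / 12 = 1 dB.
Output = 12 − 1 = 11 dBV.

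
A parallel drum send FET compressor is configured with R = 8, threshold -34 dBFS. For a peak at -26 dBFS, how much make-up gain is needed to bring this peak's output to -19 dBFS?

Without make-up, output = threshold + overshoot/8 = -34 + 1 = -33 dBFS.
Gap to target: 14 dB.

14 dB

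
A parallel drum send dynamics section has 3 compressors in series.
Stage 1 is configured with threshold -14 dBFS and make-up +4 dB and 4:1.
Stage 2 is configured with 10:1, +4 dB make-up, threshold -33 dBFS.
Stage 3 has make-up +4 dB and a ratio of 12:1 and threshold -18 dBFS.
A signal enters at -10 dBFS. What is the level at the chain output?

Stage 1: -10 dBFS is 4 dB over -14 dBFS; at 4:1 that becomes 1 dB over, giving -13 dBFS; +4 dB make-up → -9 dBFS.
Stage 2: 24 dB above -33 dBFS, reduced 10:1 to 2.4 dB above → -30.6 dBFS; +4 dB make-up → -26.6 dBFS.
Stage 3: below threshold (-26.6 ≤ -18); passes unchanged; make-up brings it to -22.6 dBFS.

-22.6 dBFS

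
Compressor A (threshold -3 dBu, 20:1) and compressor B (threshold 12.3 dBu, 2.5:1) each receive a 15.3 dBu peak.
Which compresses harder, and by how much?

A: GR = 18.3 − 18.3/20 = 17.385 dB.
B: GR = 3 − 3/2.5 = 1.8 dB.
Difference: 15.585 dB in favour of A.

A, by 15.585 dB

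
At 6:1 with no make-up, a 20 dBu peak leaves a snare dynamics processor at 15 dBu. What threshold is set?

14 dBu

Let T be the threshold. Output overshoot = (input overshoot)/R, so 15 − T = (20 − T)/6.
6·(15 − T) = 20 − T → 5·T = 90 − 20 = 70.
T = 70/5 = 14 dBu.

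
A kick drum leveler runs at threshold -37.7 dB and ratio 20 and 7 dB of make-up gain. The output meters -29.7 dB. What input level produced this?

Stripping the +7 dB make-up gives -36.7 dB at the gain stage.
That's 1 dB above the -37.7 dB threshold.
Input overshoot = R × output overshoot = 20 dB → input = -37.7 + 20 = -17.7 dB.

-17.7 dB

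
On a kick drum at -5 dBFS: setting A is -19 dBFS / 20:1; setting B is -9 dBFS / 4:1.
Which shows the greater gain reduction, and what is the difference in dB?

A, by 10.3 dB

A: overshoot 14 dB → output overshoot 0.7 dB → GR 13.3 dB.
B: overshoot 4 dB → output overshoot 1 dB → GR 3 dB.
Difference: 10.3 dB in favour of A.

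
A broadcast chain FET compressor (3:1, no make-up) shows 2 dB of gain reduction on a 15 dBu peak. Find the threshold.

12 dBu

Input is 3 dB above T (since output overshoot × R = input overshoot: (13 − T)·3 = 15 − T gives T = 12 dBu).
Check: 12 + (15 − 12)/3 = 12 + 1 = 13 dBu. ✓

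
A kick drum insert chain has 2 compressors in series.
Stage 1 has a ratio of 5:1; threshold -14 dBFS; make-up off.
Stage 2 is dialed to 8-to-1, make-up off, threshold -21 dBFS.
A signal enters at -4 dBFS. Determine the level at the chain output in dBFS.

Stage 1: 10 dB above -14 dBFS, reduced 5:1 to 2 dB above → -12 dBFS.
Stage 2: -12 dBFS is 9 dB over -21 dBFS; at 8:1 that becomes 1.125 dB over, giving -19.875 dBFS.

-19.875 dBFS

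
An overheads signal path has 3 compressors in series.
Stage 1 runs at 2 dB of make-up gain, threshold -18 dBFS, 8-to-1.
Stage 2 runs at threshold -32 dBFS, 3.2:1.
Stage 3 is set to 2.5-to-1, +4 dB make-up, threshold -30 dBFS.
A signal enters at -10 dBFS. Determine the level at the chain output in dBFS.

Stage 1: 8 dB above -18 dBFS, reduced 8:1 to 1 dB above → -17 dBFS; +2 dB make-up → -15 dBFS.
Stage 2: 17 dB above -32 dBFS, reduced 3.2:1 to 5.3125 dB above → -26.6875 dBFS.
Stage 3: overshoot 3.3125 dB → 3.3125/2.5 = 1.325 dB → -28.675 dBFS; +4 dB make-up → -24.675 dBFS.

-24.675 dBFS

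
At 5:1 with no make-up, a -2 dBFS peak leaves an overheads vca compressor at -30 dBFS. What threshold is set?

-37 dBFS

Gain reduction = -2 − (-30) = 28 dB; output overshoot = GR / (R − 1) = 28 / 4 = 7 dB.
Threshold = output − output overshoot = -30 − 7 = -37 dBFS.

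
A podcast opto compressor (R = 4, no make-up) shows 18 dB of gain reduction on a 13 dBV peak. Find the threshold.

Let T be the threshold. Output overshoot = (input overshoot)/R, so -5 − T = (13 − T)/4.
4·(-5 − T) = 13 − T → 3·T = -20 − 13 = -33.
T = -33/3 = -11 dBV.

-11 dBV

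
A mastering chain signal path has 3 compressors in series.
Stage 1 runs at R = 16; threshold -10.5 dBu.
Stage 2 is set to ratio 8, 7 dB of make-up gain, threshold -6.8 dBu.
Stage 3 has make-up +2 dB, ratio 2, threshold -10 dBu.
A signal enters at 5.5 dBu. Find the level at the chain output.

Stage 1: 16 dB above -10.5 dBu, reduced 16:1 to 1 dB above → -9.5 dBu.
Stage 2: below threshold (-9.5 ≤ -6.8); passes unchanged; make-up brings it to -2.5 dBu.
Stage 3: -2.5 dBu is 7.5 dB over -10 dBu; at 2:1 that becomes 3.75 dB over, giving -6.25 dBu; +2 dB make-up → -4.25 dBu.

-4.25 dBu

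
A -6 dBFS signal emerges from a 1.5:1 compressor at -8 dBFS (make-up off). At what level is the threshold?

-12 dBFS

Gain reduction = -6 − (-8) = 2 dB; output overshoot = GR / (R − 1) = 2 / 0.5 = 4 dB.
Threshold = output − output overshoot = -8 − 4 = -12 dBFS.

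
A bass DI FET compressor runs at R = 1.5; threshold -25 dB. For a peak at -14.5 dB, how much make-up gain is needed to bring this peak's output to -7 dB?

11 dB

The peak compresses to -25 + 10.5/1.5 = -18 dB.
To reach -7 dB requires -7 − (-18) = 11 dB of make-up.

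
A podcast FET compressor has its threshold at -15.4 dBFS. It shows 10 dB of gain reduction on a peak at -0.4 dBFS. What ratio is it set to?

Input overshoot = -0.4 − (-15.4) = 15 dB.
Output overshoot = 15 − 10 = 5 dB.
Ratio = input overshoot / output overshoot = 15 / 5 = 3.

3:1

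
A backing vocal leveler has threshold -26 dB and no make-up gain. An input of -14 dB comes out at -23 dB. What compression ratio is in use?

4:1

Input overshoot = -14 − (-26) = 12 dB; output overshoot = -23 − (-26) = 3 dB.
Ratio = 12 / 3 = 4.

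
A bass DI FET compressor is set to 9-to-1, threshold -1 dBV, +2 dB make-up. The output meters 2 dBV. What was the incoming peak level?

8 dBV

Before make-up, the level was 2 − 2 = 0 dBV.
The compressed level sits 0 − (-1) = 1 dB over threshold.
Before 9:1 compression the overshoot was 1 × 9 = 9 dB, so input = -1 + 9 = 8 dBV.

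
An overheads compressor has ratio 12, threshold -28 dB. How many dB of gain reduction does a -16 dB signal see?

11 dB

-16 dB exceeds the threshold by 12 dB.
At 12:1, output sits 12/12 = 1 dB above threshold.
Gain reduction = 12 − 1 = 11 dB.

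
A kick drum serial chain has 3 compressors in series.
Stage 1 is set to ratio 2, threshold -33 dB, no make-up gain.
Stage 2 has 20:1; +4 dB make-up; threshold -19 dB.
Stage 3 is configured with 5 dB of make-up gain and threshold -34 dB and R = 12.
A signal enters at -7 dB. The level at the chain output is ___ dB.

Stage 1: overshoot 26 dB → 26/2 = 13 dB → -20 dB.
Stage 2: -20 dB is at or below the -19 dB threshold — no compression; make-up brings it to -16 dB.
Stage 3: -16 dB is 18 dB over -34 dB; at 12:1 that becomes 1.5 dB over, giving -32.5 dB; +5 dB make-up → -27.5 dB.

-27.5 dB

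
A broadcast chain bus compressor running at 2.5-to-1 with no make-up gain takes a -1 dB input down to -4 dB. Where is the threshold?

Gain reduction = -1 − (-4) = 3 dB; output overshoot = GR / (R − 1) = 3 / 1.5 = 2 dB.
Threshold = output − output overshoot = -4 − 2 = -6 dB.

-6 dB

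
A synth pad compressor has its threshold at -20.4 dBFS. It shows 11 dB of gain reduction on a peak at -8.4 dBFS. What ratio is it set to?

Input overshoot = -8.4 − (-20.4) = 12 dB.
Output overshoot = 12 − 11 = 1 dB.
Ratio = input overshoot / output overshoot = 12 / 1 = 12.

12:1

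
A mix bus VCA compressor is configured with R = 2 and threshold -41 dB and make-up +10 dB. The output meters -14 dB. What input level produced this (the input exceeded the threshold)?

-7 dB

Before make-up, the level was -14 − 10 = -24 dB.
The compressed level sits -24 − (-41) = 17 dB over threshold.
Input overshoot = R × output overshoot = 34 dB → input = -41 + 34 = -7 dB.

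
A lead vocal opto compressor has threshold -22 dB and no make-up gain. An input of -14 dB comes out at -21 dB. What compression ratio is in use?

8:1

Input overshoot = -14 − (-22) = 8 dB; output overshoot = -21 − (-22) = 1 dB.
Ratio = 8 / 1 = 8.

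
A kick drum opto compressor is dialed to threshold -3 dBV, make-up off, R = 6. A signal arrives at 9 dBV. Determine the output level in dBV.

Overshoot: 9 − (-3) = 12 dB.
6:1 compression reduces that to 12/6 = 2 dB over.
So the level is -3 + 2 = -1 dBV.

-1 dBV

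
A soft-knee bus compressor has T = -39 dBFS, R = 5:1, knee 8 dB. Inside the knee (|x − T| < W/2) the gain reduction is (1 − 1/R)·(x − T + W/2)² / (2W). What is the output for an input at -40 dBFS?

x − T + W/2 = -40 − (-39) + 4 = 3.
GR = (1 − 1/5) × 3² / 16 = 0.8 × 9 / 16 = 0.45 dB.
Output = -40 − 0.45 = -40.45 dBFS.

-40.45 dBFS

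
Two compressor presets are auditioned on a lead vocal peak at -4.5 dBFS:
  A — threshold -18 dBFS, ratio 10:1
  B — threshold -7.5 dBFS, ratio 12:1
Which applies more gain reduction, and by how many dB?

A: 13.5 dB over, compressed to 1.35 dB over, so 12.15 dB of GR.
B: 3 dB over, compressed to 0.25 dB over, so 2.75 dB of GR.
Difference: 9.4 dB in favour of A.

A, by 9.4 dB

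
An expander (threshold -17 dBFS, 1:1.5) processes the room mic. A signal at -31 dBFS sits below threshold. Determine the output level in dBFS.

-38 dBFS

Undershoot = (-17) − (-31) = 14 dB.
At 1:1.5, that expands to 21 dB under threshold.
Output = -17 − 21 = -38 dBFS.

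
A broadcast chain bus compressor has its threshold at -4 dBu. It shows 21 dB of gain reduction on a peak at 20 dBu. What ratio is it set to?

8:1

Input overshoot = 20 − (-4) = 24 dB.
Output overshoot = 24 − 21 = 3 dB.
Ratio = input overshoot / output overshoot = 24 / 3 = 8.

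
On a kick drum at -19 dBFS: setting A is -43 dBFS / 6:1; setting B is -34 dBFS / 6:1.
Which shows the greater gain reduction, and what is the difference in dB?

A, by 7.5 dB

A: GR = 24 − 24/6 = 20 dB.
B: GR = 15 − 15/6 = 12.5 dB.
A applies 7.5 dB more gain reduction.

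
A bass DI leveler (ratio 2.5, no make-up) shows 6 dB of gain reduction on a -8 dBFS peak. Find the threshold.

-18 dBFS

Gain reduction = -8 − (-14) = 6 dB; output overshoot = GR / (R − 1) = 6 / 1.5 = 4 dB.
Threshold = output − output overshoot = -14 − 4 = -18 dBFS.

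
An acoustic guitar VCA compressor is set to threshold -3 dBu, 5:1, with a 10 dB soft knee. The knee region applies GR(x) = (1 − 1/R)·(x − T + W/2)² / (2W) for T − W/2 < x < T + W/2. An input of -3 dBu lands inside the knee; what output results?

-4 dBu

x − T + W/2 = -3 − (-3) + 5 = 5.
GR = (1 − 1/5) × 5² / 20 = 0.8 × 25 / 20 = 1 dB.
Output = -3 − 1 = -4 dBu.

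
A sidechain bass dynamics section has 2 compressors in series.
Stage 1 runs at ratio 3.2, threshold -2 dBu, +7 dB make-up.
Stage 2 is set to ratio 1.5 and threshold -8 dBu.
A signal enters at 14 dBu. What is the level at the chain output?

4 dBu

Stage 1: 16 dB above -2 dBu, reduced 3.2:1 to 5 dB above → 3 dBu; +7 dB make-up → 10 dBu.
Stage 2: 10 dBu is 18 dB over -8 dBu; at 1.5:1 that becomes 12 dB over, giving 4 dBu.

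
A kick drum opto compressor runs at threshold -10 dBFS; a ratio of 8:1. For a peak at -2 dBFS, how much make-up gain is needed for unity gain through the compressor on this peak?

7 dB

Without make-up, output = threshold + overshoot/8 = -10 + 1 = -9 dBFS.
Gap to target: 7 dB.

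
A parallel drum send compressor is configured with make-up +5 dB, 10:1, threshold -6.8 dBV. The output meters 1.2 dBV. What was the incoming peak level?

23.2 dBV

Remove make-up: 1.2 − 5 = -3.8 dBV.
The compressed level sits -3.8 − (-6.8) = 3 dB over threshold.
Input overshoot = R × output overshoot = 30 dB → input = -6.8 + 30 = 23.2 dBV.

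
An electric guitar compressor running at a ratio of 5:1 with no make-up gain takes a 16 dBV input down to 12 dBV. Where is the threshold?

11 dBV

Input is 5 dB above T (since output overshoot × R = input overshoot: (12 − T)·5 = 16 − T gives T = 11 dBV).
Check: 11 + (16 − 11)/5 = 11 + 1 = 12 dBV. ✓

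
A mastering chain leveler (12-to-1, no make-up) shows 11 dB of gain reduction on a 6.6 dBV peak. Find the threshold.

Input is 12 dB above T (since output overshoot × R = input overshoot: (-4.4 − T)·12 = 6.6 − T gives T = -5.4 dBV).
Check: -5.4 + (6.6 − (-5.4))/12 = -5.4 + 1 = -4.4 dBV. ✓

-5.4 dBV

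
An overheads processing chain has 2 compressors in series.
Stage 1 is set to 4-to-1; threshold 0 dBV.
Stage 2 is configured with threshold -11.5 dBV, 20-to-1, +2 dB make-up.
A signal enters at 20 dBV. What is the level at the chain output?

Stage 1: 20 dBV is 20 dB over 0 dBV; at 4:1 that becomes 5 dB over, giving 5 dBV.
Stage 2: overshoot 16.5 dB → 16.5/20 = 0.825 dB → -10.675 dBV; +2 dB make-up → -8.675 dBV.

-8.675 dBV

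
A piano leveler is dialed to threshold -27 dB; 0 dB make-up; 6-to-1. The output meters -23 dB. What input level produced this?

The compressed level sits -23 − (-27) = 4 dB over threshold.
Before 6:1 compression the overshoot was 4 × 6 = 24 dB, so input = -27 + 24 = -3 dB.

-3 dB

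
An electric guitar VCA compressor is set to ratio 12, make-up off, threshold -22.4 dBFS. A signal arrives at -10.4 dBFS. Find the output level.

-10.4 dBFS sits 12 dB over threshold.
The 12 dB excess becomes 1 dB after 12:1 reduction.
Output = -22.4 + 1 = -21.4 dBFS.

-21.4 dBFS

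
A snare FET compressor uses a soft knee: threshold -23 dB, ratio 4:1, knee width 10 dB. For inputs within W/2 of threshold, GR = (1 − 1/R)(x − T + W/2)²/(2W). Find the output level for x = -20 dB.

-22.4 dB

x − T + W/2 = -20 − (-23) + 5 = 8.
GR = (1 − 1/4) × 8² / 20 = 0.75 × 64 / 20 = 2.4 dB.
Output = -20 − 2.4 = -22.4 dB.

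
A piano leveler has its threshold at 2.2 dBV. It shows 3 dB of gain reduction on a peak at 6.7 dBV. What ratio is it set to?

Input overshoot = 6.7 − 2.2 = 4.5 dB.
Output overshoot = 4.5 − 3 = 1.5 dB.
Ratio = input overshoot / output overshoot = 4.5 / 1.5 = 3.

3:1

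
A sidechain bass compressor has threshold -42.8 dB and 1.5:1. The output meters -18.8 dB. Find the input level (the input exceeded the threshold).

The compressed level sits -18.8 − (-42.8) = 24 dB over threshold.
Input overshoot = R × output overshoot = 36 dB → input = -42.8 + 36 = -6.8 dB.

-6.8 dB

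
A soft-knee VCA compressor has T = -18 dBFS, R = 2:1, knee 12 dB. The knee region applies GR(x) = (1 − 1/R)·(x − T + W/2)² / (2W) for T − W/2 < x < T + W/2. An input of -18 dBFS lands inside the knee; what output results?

-18.75 dBFS

x − T + W/2 = -18 − (-18) + 6 = 6.
GR = (1 − 1/2) × 6² / 24 = 0.5 × 36 / 24 = 0.75 dB.
Output = -18 − 0.75 = -18.75 dBFS.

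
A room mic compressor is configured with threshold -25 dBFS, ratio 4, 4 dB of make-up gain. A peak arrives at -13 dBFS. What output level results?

The input is 12 dB above the -25 dBFS threshold.
4:1 compression reduces that to 12/4 = 3 dB over.
So the level is -25 + 3 = -22 dBFS; make-up adds 4 dB, giving -18 dBFS.

-18 dBFS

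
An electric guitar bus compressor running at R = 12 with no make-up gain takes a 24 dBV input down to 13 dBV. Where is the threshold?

Input is 12 dB above T (since output overshoot × R = input overshoot: (13 − T)·12 = 24 − T gives T = 12 dBV).
Check: 12 + (24 − 12)/12 = 12 + 1 = 13 dBV. ✓

12 dBV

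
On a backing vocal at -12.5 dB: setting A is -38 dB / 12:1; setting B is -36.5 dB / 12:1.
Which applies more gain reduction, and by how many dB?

A, by 1.375 dB

A: GR = 25.5 − 25.5/12 = 23.375 dB.
B: GR = 24 − 24/12 = 22 dB.
A reduces 1.375 dB more.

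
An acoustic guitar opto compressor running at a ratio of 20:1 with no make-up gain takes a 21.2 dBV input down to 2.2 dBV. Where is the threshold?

Let T be the threshold. Output overshoot = (input overshoot)/R, so 2.2 − T = (21.2 − T)/20.
20·(2.2 − T) = 21.2 − T → 19·T = 44 − 21.2 = 22.8.
T = 22.8/19 = 1.2 dBV.

1.2 dBV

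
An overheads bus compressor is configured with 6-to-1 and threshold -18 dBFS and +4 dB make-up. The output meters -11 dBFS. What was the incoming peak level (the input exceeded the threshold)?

0 dBFS

Before make-up, the level was -11 − 4 = -15 dBFS.
Post-compression overshoot = -15 − (-18) = 3 dB.
Input overshoot = R × output overshoot = 18 dB → input = -18 + 18 = 0 dBFS.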